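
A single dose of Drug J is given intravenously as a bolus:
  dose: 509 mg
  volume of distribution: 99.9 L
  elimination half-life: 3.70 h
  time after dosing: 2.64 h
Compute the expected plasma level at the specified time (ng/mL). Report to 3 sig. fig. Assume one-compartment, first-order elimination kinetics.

C₀ = Dose / Vd = 509.0 / 99.9 = 5.095 mg/L
k = ln2 / t½ = 0.693147 / 3.70 = 0.1873 h⁻¹
C = C₀ · e^(−k·t) = 5.095 × e^(−0.1873 × 2.64)
  = 5.095 × 0.6099 = 3.107 mg/L
Convert: 3.107 mg/L × 1000 = 3107 ng/mL

3110 ng/mL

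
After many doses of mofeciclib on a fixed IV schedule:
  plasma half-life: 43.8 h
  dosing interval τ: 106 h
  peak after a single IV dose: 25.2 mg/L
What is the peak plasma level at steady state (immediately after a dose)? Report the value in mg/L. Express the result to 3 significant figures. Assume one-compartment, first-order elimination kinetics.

31.0 mg/L

k = ln2 / t½ = 0.693147 / 43.8 = 0.01583 h⁻¹
e^(−kτ) = e^(−0.01583 × 106) = 0.1868
Accumulation ratio R = 1 / (1 − e^(−kτ)) = 1 / (1 − 0.1868) = 1.230
Steady-state peak = C₀ × R = 25.2 × 1.230 = 31.00 mg/L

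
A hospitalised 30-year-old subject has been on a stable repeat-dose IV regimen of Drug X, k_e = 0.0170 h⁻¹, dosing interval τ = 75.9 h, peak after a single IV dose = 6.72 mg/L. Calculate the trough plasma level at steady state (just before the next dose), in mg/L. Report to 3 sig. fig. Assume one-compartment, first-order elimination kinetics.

2.55 mg/L

e^(−kτ) = e^(−0.01700 × 75.9) = 0.2752
Accumulation ratio R = 1 / (1 − e^(−kτ)) = 1 / (1 − 0.2752) = 1.380
Steady-state trough = C₀ × R × e^(−kτ) = 6.72 × 1.380 × 0.2752 = 2.552 mg/L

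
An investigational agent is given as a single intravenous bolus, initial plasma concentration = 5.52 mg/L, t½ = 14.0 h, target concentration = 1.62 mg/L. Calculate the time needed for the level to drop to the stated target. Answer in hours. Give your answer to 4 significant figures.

24.76 h

k = ln2 / t½ = 0.693147 / 14.0 = 0.04951 h⁻¹
t = ln(C₀ / C) / k = ln(5.520 / 1.62) / 0.04951
  = ln(3.407) / 0.04951 = 1.226 / 0.04951 = 24.76 h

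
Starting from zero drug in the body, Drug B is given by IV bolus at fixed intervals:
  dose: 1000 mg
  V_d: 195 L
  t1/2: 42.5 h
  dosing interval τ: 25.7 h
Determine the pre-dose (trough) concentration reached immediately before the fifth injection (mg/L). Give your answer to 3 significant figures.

8.01 mg/L

C₀ per dose = Dose / Vd = 1000 / 195 = 5.128 mg/L
k = ln2 / t½ = 0.693147 / 42.5 = 0.01631 h⁻¹
Fraction remaining after one interval: r = e^(−kτ) = e^(−0.01631 × 25.7) = 0.6576
Before dose 5, 4 doses have been given (aged 1τ, 2τ, 3τ, 4τ).
C_trough = C₀ × (r + r² + … + r^4) = C₀ × r(1−r^4)/(1−r)
        = 5.128 × 0.6576 × (1 − 0.1870) / (1 − 0.6576) = 8.007 mg/L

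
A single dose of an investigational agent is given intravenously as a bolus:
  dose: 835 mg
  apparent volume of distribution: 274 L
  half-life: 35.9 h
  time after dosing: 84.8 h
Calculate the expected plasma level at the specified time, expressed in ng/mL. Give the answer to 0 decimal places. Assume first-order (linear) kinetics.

593 ng/mL

C₀ = Dose / Vd = 835.0 / 274 = 3.047 mg/L
k = ln2 / t½ = 0.693147 / 35.9 = 0.01931 h⁻¹
C = C₀ · e^(−k·t) = 3.047 × e^(−0.01931 × 84.8)
  = 3.047 × 0.1945 = 0.5926 mg/L
Convert: 0.5926 mg/L × 1000 = 592.6 ng/mL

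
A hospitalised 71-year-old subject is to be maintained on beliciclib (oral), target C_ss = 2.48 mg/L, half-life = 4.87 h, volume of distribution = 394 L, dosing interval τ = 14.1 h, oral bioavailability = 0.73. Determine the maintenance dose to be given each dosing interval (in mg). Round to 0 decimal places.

2686 mg

k = ln2 / t½ = 0.693147 / 4.87 = 0.1423 h⁻¹
CL = k × Vd = 0.1423 × 394 = 56.07 L/h
At steady state, F × (Dose/τ) = Css × CL.
Dose = Css × CL × τ / F = 2.48 × 56.07 × 14.1 / 0.73 = 2686 mg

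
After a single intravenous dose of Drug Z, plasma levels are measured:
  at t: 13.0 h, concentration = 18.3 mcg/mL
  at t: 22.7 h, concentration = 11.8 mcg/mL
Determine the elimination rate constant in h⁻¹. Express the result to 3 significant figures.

k = ln(C₁/C₂) / (t₂ − t₁) = ln(18.3/11.8) / (22.7 − 13.0)
  = 0.4388 / 9.700 = 0.04524 h⁻¹

0.0452 h⁻¹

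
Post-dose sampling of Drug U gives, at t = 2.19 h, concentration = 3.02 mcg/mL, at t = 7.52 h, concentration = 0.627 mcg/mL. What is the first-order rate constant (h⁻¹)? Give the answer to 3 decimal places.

0.295 h⁻¹

k = ln(C₁/C₂) / (t₂ − t₁) = ln(3.02/0.627) / (7.52 − 2.19)
  = 1.572 / 5.330 = 0.2949 h⁻¹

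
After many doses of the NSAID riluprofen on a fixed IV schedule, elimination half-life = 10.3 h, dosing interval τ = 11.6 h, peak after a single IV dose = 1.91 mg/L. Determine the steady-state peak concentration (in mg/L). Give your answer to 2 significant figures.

k = ln2 / t½ = 0.693147 / 10.3 = 0.06730 h⁻¹
e^(−kτ) = e^(−0.06730 × 11.6) = 0.4581
Accumulation ratio R = 1 / (1 − e^(−kτ)) = 1 / (1 − 0.4581) = 1.845
Steady-state peak = C₀ × R = 1.91 × 1.845 = 3.524 mg/L

3.5 mg/L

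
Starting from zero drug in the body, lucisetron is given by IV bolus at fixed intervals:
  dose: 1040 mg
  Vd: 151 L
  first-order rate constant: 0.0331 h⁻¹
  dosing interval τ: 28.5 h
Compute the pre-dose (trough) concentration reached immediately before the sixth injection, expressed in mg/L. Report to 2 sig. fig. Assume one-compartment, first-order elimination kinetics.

C₀ per dose = Dose / Vd = 1040 / 151 = 6.887 mg/L
Fraction remaining after one interval: r = e^(−kτ) = e^(−0.03310 × 28.5) = 0.3893
Before dose 6, 5 doses have been given (aged 1τ, 2τ, 3τ, 4τ, 5τ).
C_trough = C₀ × (r + r² + … + r^5) = C₀ × r(1−r^5)/(1−r)
        = 6.887 × 0.3893 × (1 − 0.008942) / (1 − 0.3893) = 4.351 mg/L

4.4 mg/L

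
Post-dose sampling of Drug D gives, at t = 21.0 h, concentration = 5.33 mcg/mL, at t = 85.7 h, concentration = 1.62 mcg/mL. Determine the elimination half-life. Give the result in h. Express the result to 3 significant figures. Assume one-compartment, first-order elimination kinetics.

k = ln(C₁/C₂) / (t₂ − t₁) = ln(5.33/1.62) / (85.7 − 21.0)
  = 1.191 / 64.70 = 0.01841 h⁻¹
t½ = ln2 / k = 0.693147 / 0.01841 = 37.65 h

37.7 h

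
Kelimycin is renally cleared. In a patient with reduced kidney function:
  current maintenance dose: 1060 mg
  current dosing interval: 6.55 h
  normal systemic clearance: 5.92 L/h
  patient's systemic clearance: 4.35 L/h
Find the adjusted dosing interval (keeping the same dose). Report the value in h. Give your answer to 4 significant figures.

8.914 h

To keep the same average steady-state level, dosing rate must scale with clearance.
CL ratio = 4.35 / 5.92 = 0.7348
New interval (same dose) = 6.55 / 0.7348 = 8.914 h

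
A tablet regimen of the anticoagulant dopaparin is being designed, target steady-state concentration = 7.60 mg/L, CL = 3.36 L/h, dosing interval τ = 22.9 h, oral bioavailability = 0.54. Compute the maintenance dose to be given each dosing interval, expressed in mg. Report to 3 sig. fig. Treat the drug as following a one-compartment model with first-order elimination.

1080 mg

At steady state, F × (Dose/τ) = Css × CL.
Dose = Css × CL × τ / F = 7.60 × 3.360 × 22.9 / 0.54 = 1083 mg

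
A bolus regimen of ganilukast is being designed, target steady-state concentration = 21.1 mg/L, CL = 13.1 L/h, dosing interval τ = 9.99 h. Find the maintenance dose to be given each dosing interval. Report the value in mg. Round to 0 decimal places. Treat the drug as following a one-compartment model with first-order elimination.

2761 mg

At steady state, Dose/τ = Css × CL.
Dose = Css × CL × τ = 21.1 × 13.10 × 9.99 = 2761 mg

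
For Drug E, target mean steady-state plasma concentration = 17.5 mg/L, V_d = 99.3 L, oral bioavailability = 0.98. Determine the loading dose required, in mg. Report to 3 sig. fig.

1770 mg

LD = Css × Vd / F = 17.5 × 99.3 / 0.98 = 1773 mg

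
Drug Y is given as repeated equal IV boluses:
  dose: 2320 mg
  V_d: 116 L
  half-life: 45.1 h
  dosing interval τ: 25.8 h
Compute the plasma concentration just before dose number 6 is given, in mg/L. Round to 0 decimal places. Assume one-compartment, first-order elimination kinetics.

C₀ per dose = Dose / Vd = 2320 / 116 = 20.00 mg/L
k = ln2 / t½ = 0.693147 / 45.1 = 0.01537 h⁻¹
Fraction remaining after one interval: r = e^(−kτ) = e^(−0.01537 × 25.8) = 0.6726
Before dose 6, 5 doses have been given (aged 1τ, 2τ, 3τ, 4τ, 5τ).
C_trough = C₀ × (r + r² + … + r^5) = C₀ × r(1−r^5)/(1−r)
        = 20.00 × 0.6726 × (1 − 0.1377) / (1 − 0.6726) = 35.43 mg/L

35 mg/L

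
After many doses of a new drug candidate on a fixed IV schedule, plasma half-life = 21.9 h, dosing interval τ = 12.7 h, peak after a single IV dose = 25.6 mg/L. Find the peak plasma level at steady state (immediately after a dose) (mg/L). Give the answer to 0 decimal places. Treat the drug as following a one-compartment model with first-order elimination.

77 mg/L

k = ln2 / t½ = 0.693147 / 21.9 = 0.03165 h⁻¹
e^(−kτ) = e^(−0.03165 × 12.7) = 0.6690
Accumulation ratio R = 1 / (1 − e^(−kτ)) = 1 / (1 − 0.6690) = 3.021
Steady-state peak = C₀ × R = 25.6 × 3.021 = 77.34 mg/L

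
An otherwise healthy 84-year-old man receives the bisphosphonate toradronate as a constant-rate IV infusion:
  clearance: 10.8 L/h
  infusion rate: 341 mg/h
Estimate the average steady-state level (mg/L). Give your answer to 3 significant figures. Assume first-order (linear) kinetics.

31.6 mg/L

At steady state Css = R₀ / CL = 341 / 10.80 = 31.57 mg/L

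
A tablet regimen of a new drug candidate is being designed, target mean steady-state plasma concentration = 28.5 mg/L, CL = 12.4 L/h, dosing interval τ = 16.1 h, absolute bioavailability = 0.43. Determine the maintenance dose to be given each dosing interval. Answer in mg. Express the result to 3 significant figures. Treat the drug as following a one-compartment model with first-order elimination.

At steady state, F × (Dose/τ) = Css × CL.
Dose = Css × CL × τ / F = 28.5 × 12.40 × 16.1 / 0.43 = 13230 mg

13200 mg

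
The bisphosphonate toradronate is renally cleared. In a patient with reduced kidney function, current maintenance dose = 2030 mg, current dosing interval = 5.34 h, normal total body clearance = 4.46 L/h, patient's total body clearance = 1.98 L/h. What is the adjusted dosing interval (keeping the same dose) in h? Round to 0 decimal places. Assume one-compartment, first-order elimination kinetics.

To keep the same average steady-state level, dosing rate must scale with clearance.
CL ratio = 1.98 / 4.46 = 0.4439
New interval (same dose) = 5.34 / 0.4439 = 12.03 h

12 h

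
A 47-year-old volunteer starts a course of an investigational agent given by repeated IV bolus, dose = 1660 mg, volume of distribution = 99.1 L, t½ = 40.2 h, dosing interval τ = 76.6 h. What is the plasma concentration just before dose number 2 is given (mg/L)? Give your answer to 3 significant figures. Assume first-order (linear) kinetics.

C₀ per dose = Dose / Vd = 1660 / 99.1 = 16.75 mg/L
k = ln2 / t½ = 0.693147 / 40.2 = 0.01724 h⁻¹
Fraction remaining after one interval: r = e^(−kτ) = e^(−0.01724 × 76.6) = 0.2670
Before dose 2, 1 dose has been given (aged 1τ).
C_trough = C₀ × r = 16.75 × 0.2670 = 4.472 mg/L

4.47 mg/L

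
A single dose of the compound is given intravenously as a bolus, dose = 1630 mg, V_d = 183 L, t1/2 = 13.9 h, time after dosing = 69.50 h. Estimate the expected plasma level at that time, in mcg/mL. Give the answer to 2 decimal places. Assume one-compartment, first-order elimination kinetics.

C₀ = Dose / Vd = 1630 / 183 = 8.907 mg/L
k = ln2 / t½ = 0.693147 / 13.9 = 0.04987 h⁻¹
t / t½ = 69.50 / 13.9 = 5 half-lives
C = C₀ × (1/2)^5 = 8.907 × 0.03125 = 0.2783 mg/L
(0.2783 mg/L = 0.2783 mcg/mL)

0.28 mcg/mL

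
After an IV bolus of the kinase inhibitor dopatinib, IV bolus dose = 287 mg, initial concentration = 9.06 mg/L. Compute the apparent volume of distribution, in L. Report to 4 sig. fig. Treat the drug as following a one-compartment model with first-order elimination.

Vd = Dose / C₀ = 287.0 / 9.06 = 31.68 L

31.68 L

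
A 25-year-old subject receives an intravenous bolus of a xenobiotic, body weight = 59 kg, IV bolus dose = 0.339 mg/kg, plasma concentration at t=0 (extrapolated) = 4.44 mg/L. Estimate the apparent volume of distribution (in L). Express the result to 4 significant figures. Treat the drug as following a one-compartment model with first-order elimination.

4.505 L

Dose = 0.339 × 59 = 20.00 mg
Vd = Dose / C₀ = 20.00 / 4.44 = 4.505 L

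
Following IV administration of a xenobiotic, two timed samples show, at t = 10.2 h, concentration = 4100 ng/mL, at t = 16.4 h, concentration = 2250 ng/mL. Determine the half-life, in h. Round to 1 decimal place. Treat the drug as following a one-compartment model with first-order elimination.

7.2 h

k = ln(C₁/C₂) / (t₂ − t₁) = ln(4100/2250) / (16.4 − 10.2)
  = 0.6001 / 6.200 = 0.09679 h⁻¹
t½ = ln2 / k = 0.693147 / 0.09679 = 7.161 h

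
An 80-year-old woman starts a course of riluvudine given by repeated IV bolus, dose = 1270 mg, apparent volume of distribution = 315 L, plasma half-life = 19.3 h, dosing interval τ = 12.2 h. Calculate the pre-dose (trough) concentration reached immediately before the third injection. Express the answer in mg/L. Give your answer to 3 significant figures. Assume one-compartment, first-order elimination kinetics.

C₀ per dose = Dose / Vd = 1270 / 315 = 4.032 mg/L
k = ln2 / t½ = 0.693147 / 19.3 = 0.03591 h⁻¹
Fraction remaining after one interval: r = e^(−kτ) = e^(−0.03591 × 12.2) = 0.6453
Before dose 3, 2 doses have been given (aged 1τ, 2τ).
C_trough = C₀ × (r + r²) = 4.032 × (0.6453 + 0.4164) = 4.281 mg/L

4.28 mg/L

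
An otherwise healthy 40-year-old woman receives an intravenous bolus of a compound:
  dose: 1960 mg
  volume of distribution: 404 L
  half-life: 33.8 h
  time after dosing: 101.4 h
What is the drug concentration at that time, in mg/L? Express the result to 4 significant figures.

C₀ = Dose / Vd = 1960 / 404 = 4.851 mg/L
k = ln2 / t½ = 0.693147 / 33.8 = 0.02051 h⁻¹
t / t½ = 101.4 / 33.8 = 3 half-lives
C = C₀ × (1/2)^3 = 4.851 × 0.1250 = 0.6064 mg/L

0.6064 mg/L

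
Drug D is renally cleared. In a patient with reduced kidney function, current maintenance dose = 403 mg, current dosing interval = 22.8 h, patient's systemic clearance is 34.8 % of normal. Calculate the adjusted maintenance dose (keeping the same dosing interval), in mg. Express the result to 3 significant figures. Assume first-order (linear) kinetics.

To keep the same average steady-state level, dosing rate must scale with clearance.
CL ratio = 34.8 / 100 = 0.3480
New dose (same interval) = 403 × 0.3480 = 140.2 mg

140 mg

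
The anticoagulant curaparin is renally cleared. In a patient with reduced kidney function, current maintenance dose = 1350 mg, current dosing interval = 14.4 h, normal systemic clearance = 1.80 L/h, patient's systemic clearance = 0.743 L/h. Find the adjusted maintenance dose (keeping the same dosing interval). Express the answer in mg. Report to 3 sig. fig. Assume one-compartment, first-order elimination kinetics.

To keep the same average steady-state level, dosing rate must scale with clearance.
CL ratio = 0.743 / 1.80 = 0.4128
New dose (same interval) = 1350 × 0.4128 = 557.3 mg

557 mg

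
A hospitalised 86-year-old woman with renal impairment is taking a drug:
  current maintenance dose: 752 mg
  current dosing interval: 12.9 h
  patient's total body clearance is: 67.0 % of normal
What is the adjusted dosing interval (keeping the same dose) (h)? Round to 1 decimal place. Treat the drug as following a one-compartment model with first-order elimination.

To keep the same average steady-state level, dosing rate must scale with clearance.
CL ratio = 67.0 / 100 = 0.6700
New interval (same dose) = 12.9 / 0.6700 = 19.25 h

19.3 h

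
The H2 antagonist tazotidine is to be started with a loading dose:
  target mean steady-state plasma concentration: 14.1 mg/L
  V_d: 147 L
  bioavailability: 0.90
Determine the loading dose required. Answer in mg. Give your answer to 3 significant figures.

2300 mg

LD = Css × Vd / F = 14.1 × 147 / 0.90 = 2303 mg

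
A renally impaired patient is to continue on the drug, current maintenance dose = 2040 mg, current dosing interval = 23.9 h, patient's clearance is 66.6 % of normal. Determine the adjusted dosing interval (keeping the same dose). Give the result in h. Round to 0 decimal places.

To keep the same average steady-state level, dosing rate must scale with clearance.
CL ratio = 66.6 / 100 = 0.6660
New interval (same dose) = 23.9 / 0.6660 = 35.89 h

36 h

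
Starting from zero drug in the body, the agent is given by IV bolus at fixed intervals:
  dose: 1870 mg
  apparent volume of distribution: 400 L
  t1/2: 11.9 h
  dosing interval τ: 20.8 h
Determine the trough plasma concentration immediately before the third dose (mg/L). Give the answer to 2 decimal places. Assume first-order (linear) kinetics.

C₀ per dose = Dose / Vd = 1870 / 400 = 4.675 mg/L
k = ln2 / t½ = 0.693147 / 11.9 = 0.05825 h⁻¹
Fraction remaining after one interval: r = e^(−kτ) = e^(−0.05825 × 20.8) = 0.2977
Before dose 3, 2 doses have been given (aged 1τ, 2τ).
C_trough = C₀ × (r + r²) = 4.675 × (0.2977 + 0.08863) = 1.806 mg/L

1.81 mg/L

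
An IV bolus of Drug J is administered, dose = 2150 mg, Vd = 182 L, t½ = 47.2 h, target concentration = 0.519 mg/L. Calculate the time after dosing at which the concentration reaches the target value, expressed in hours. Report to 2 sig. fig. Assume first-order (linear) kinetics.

210 h

C₀ = Dose / Vd = 2150 / 182 = 11.81 mg/L
k = ln2 / t½ = 0.693147 / 47.2 = 0.01469 h⁻¹
t = ln(C₀ / C) / k = ln(11.81 / 0.519) / 0.01469
  = ln(22.76) / 0.01469 = 3.125 / 0.01469 = 212.7 h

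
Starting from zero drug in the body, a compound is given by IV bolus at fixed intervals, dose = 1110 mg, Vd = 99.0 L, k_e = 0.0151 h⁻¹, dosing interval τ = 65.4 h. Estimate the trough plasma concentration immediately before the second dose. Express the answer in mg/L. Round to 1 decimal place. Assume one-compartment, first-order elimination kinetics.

C₀ per dose = Dose / Vd = 1110 / 99.0 = 11.21 mg/L
Fraction remaining after one interval: r = e^(−kτ) = e^(−0.01510 × 65.4) = 0.3725
Before dose 2, 1 dose has been given (aged 1τ).
C_trough = C₀ × r = 11.21 × 0.3725 = 4.176 mg/L

4.2 mg/L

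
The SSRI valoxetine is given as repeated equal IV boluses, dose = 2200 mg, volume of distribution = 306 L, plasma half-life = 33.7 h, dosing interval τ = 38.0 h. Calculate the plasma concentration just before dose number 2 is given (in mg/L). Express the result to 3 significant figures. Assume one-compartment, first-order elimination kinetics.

C₀ per dose = Dose / Vd = 2200 / 306 = 7.190 mg/L
k = ln2 / t½ = 0.693147 / 33.7 = 0.02057 h⁻¹
Fraction remaining after one interval: r = e^(−kτ) = e^(−0.02057 × 38.0) = 0.4576
Before dose 2, 1 dose has been given (aged 1τ).
C_trough = C₀ × r = 7.190 × 0.4576 = 3.290 mg/L

3.29 mg/L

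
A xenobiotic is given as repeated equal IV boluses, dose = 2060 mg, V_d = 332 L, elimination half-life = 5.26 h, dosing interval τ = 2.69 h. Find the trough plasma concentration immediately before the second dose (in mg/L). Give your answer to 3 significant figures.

C₀ per dose = Dose / Vd = 2060 / 332 = 6.205 mg/L
k = ln2 / t½ = 0.693147 / 5.26 = 0.1318 h⁻¹
Fraction remaining after one interval: r = e^(−kτ) = e^(−0.1318 × 2.69) = 0.7015
Before dose 2, 1 dose has been given (aged 1τ).
C_trough = C₀ × r = 6.205 × 0.7015 = 4.353 mg/L

4.35 mg/L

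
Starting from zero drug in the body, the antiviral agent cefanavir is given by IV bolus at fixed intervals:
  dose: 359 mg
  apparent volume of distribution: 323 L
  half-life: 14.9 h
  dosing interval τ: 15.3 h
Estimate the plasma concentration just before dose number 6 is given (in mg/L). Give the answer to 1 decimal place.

1.0 mg/L

C₀ per dose = Dose / Vd = 359 / 323 = 1.111 mg/L
k = ln2 / t½ = 0.693147 / 14.9 = 0.04652 h⁻¹
Fraction remaining after one interval: r = e^(−kτ) = e^(−0.04652 × 15.3) = 0.4908
Before dose 6, 5 doses have been given (aged 1τ, 2τ, 3τ, 4τ, 5τ).
C_trough = C₀ × (r + r² + … + r^5) = C₀ × r(1−r^5)/(1−r)
        = 1.111 × 0.4908 × (1 − 0.02848) / (1 − 0.4908) = 1.040 mg/L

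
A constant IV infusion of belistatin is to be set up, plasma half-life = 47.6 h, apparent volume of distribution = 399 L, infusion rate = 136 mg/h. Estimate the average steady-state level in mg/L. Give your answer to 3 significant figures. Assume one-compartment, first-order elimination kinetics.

k = ln2 / t½ = 0.693147 / 47.6 = 0.01456 h⁻¹
CL = k × Vd = 0.01456 × 399 = 5.809 L/h
At steady state Css = R₀ / CL = 136 / 5.809 = 23.41 mg/L

23.4 mg/L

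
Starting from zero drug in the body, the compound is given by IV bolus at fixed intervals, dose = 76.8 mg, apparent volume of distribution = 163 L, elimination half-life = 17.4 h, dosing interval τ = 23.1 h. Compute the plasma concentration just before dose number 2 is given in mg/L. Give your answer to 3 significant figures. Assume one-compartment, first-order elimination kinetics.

C₀ per dose = Dose / Vd = 76.8 / 163 = 0.4712 mg/L
k = ln2 / t½ = 0.693147 / 17.4 = 0.03984 h⁻¹
Fraction remaining after one interval: r = e^(−kτ) = e^(−0.03984 × 23.1) = 0.3984
Before dose 2, 1 dose has been given (aged 1τ).
C_trough = C₀ × r = 0.4712 × 0.3984 = 0.1877 mg/L

0.188 mg/L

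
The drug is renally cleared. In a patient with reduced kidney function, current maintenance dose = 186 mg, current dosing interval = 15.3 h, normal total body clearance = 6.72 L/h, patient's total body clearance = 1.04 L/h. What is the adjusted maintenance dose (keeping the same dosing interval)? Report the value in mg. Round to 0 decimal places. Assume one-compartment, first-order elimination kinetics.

To keep the same average steady-state level, dosing rate must scale with clearance.
CL ratio = 1.04 / 6.72 = 0.1548
New dose (same interval) = 186 × 0.1548 = 28.79 mg

29 mg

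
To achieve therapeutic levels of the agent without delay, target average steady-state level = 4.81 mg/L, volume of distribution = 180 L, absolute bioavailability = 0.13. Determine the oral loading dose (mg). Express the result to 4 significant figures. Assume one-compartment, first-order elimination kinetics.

6660 mg

LD = Css × Vd / F = 4.81 × 180 / 0.13 = 6660 mg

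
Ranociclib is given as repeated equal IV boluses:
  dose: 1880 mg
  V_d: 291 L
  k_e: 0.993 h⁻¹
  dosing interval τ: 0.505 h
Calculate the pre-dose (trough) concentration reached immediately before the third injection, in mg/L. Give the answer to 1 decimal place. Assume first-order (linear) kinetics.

6.3 mg/L

C₀ per dose = Dose / Vd = 1880 / 291 = 6.460 mg/L
Fraction remaining after one interval: r = e^(−kτ) = e^(−0.9930 × 0.505) = 0.6056
Before dose 3, 2 doses have been given (aged 1τ, 2τ).
C_trough = C₀ × (r + r²) = 6.460 × (0.6056 + 0.3668) = 6.282 mg/L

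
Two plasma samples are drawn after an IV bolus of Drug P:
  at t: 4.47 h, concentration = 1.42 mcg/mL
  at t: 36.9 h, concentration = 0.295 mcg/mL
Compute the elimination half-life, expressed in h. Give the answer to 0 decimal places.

14 h

k = ln(C₁/C₂) / (t₂ − t₁) = ln(1.42/0.295) / (36.9 − 4.47)
  = 1.571 / 32.43 = 0.04844 h⁻¹
t½ = ln2 / k = 0.693147 / 0.04844 = 14.31 h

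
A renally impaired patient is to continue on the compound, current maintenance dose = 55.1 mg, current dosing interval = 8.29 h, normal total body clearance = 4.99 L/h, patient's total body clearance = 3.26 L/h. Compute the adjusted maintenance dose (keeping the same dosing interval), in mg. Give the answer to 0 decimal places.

36 mg

To keep the same average steady-state level, dosing rate must scale with clearance.
CL ratio = 3.26 / 4.99 = 0.6533
New dose (same interval) = 55.1 × 0.6533 = 36.00 mg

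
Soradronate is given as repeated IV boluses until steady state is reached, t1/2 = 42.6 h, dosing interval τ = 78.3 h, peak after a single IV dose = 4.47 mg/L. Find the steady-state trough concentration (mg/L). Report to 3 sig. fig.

k = ln2 / t½ = 0.693147 / 42.6 = 0.01627 h⁻¹
e^(−kτ) = e^(−0.01627 × 78.3) = 0.2797
Accumulation ratio R = 1 / (1 − e^(−kτ)) = 1 / (1 − 0.2797) = 1.388
Steady-state trough = C₀ × R × e^(−kτ) = 4.47 × 1.388 × 0.2797 = 1.735 mg/L

1.74 mg/L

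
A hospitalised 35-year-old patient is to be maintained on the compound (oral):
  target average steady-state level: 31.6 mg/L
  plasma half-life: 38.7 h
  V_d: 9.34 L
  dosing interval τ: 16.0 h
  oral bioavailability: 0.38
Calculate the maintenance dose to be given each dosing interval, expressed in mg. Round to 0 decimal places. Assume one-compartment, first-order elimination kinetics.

223 mg

k = ln2 / t½ = 0.693147 / 38.7 = 0.01791 h⁻¹
CL = k × Vd = 0.01791 × 9.34 = 0.1673 L/h
At steady state, F × (Dose/τ) = Css × CL.
Dose = Css × CL × τ / F = 31.6 × 0.1673 × 16.0 / 0.38 = 222.6 mg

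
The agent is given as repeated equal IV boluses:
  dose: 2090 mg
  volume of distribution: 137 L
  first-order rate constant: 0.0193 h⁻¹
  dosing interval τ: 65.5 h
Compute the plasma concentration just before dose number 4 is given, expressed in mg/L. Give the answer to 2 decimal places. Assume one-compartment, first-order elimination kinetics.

C₀ per dose = Dose / Vd = 2090 / 137 = 15.26 mg/L
Fraction remaining after one interval: r = e^(−kτ) = e^(−0.01930 × 65.5) = 0.2825
Before dose 4, 3 doses have been given (aged 1τ, 2τ, 3τ).
C_trough = C₀ × (r + r² + … + r^3) = C₀ × r(1−r^3)/(1−r)
        = 15.26 × 0.2825 × (1 − 0.02255) / (1 − 0.2825) = 5.873 mg/L

5.87 mg/L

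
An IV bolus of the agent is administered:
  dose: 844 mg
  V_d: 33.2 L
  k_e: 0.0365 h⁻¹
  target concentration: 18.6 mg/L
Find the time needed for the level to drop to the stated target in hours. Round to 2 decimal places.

8.56 h

C₀ = Dose / Vd = 844.0 / 33.2 = 25.42 mg/L
t = ln(C₀ / C) / k = ln(25.42 / 18.6) / 0.03650
  = ln(1.367) / 0.03650 = 0.3126 / 0.03650 = 8.564 h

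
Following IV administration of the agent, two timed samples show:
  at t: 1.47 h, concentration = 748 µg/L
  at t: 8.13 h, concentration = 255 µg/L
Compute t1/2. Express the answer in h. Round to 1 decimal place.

4.3 h

k = ln(C₁/C₂) / (t₂ − t₁) = ln(748/255) / (8.13 − 1.47)
  = 1.076 / 6.660 = 0.1616 h⁻¹
t½ = ln2 / k = 0.693147 / 0.1616 = 4.289 h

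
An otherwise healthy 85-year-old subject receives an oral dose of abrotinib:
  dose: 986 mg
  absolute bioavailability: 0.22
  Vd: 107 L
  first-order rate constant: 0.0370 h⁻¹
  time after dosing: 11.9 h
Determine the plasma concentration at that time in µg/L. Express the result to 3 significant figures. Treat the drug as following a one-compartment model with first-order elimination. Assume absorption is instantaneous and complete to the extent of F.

1310 µg/L

Amount reaching circulation = F × Dose = 0.22 × 986.0 = 216.9 mg
C₀ = F·Dose / Vd = 216.9 / 107 = 2.027 mg/L
C = C₀ · e^(−k·t) = 2.027 × e^(−0.03700 × 11.9)
  = 2.027 × 0.6438 = 1.305 mg/L
Convert: 1.305 mg/L × 1000 = 1305 µg/L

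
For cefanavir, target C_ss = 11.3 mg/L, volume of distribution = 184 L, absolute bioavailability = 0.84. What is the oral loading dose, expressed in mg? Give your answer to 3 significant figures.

2480 mg

LD = Css × Vd / F = 11.3 × 184 / 0.84 = 2475 mg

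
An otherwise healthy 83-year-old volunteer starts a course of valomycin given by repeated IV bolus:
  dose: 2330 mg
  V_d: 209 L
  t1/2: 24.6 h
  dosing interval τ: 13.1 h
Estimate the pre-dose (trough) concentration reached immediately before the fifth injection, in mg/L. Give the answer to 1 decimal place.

19.3 mg/L

C₀ per dose = Dose / Vd = 2330 / 209 = 11.15 mg/L
k = ln2 / t½ = 0.693147 / 24.6 = 0.02818 h⁻¹
Fraction remaining after one interval: r = e^(−kτ) = e^(−0.02818 × 13.1) = 0.6913
Before dose 5, 4 doses have been given (aged 1τ, 2τ, 3τ, 4τ).
C_trough = C₀ × (r + r² + … + r^4) = C₀ × r(1−r^4)/(1−r)
        = 11.15 × 0.6913 × (1 − 0.2284) / (1 − 0.6913) = 19.27 mg/L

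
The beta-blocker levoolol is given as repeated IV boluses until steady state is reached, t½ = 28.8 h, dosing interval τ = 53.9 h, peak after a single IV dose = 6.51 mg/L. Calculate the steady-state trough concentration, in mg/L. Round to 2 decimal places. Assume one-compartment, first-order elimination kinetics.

k = ln2 / t½ = 0.693147 / 28.8 = 0.02407 h⁻¹
e^(−kτ) = e^(−0.02407 × 53.9) = 0.2732
Accumulation ratio R = 1 / (1 − e^(−kτ)) = 1 / (1 − 0.2732) = 1.376
Steady-state trough = C₀ × R × e^(−kτ) = 6.51 × 1.376 × 0.2732 = 2.447 mg/L

2.45 mg/L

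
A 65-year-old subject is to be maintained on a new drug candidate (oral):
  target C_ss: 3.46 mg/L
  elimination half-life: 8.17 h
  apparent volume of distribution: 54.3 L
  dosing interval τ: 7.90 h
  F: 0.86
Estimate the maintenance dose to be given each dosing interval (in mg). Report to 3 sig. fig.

146 mg

k = ln2 / t½ = 0.693147 / 8.17 = 0.08484 h⁻¹
CL = k × Vd = 0.08484 × 54.3 = 4.607 L/h
At steady state, F × (Dose/τ) = Css × CL.
Dose = Css × CL × τ / F = 3.46 × 4.607 × 7.90 / 0.86 = 146.4 mg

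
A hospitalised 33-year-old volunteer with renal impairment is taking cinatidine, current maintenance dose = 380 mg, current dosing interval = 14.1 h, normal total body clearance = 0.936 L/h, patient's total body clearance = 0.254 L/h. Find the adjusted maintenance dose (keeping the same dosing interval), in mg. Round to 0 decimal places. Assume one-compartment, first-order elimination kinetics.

To keep the same average steady-state level, dosing rate must scale with clearance.
CL ratio = 0.254 / 0.936 = 0.2714
New dose (same interval) = 380 × 0.2714 = 103.1 mg

103 mg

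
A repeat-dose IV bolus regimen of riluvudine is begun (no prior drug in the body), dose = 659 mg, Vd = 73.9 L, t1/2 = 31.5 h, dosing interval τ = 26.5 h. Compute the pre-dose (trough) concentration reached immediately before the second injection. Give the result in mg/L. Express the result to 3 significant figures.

4.98 mg/L

C₀ per dose = Dose / Vd = 659 / 73.9 = 8.917 mg/L
k = ln2 / t½ = 0.693147 / 31.5 = 0.02200 h⁻¹
Fraction remaining after one interval: r = e^(−kτ) = e^(−0.02200 × 26.5) = 0.5582
Before dose 2, 1 dose has been given (aged 1τ).
C_trough = C₀ × r = 8.917 × 0.5582 = 4.977 mg/L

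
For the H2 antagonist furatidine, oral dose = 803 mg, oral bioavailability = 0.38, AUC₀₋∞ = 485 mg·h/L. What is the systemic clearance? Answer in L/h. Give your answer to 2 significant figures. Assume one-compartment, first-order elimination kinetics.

0.63 L/h

CL = F·Dose / AUC = 0.38 × 803 / 485 = 0.6292 L/h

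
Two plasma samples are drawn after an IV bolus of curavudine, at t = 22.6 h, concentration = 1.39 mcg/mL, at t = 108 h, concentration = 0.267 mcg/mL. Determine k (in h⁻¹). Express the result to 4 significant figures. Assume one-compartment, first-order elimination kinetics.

0.01932 h⁻¹

k = ln(C₁/C₂) / (t₂ − t₁) = ln(1.39/0.267) / (108 − 22.6)
  = 1.650 / 85.40 = 0.01932 h⁻¹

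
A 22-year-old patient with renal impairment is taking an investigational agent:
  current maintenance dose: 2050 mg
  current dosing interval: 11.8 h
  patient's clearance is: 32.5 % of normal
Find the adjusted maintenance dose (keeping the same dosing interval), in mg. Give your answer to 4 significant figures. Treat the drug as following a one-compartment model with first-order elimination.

To keep the same average steady-state level, dosing rate must scale with clearance.
CL ratio = 32.5 / 100 = 0.3250
New dose (same interval) = 2050 × 0.3250 = 666.3 mg

666.3 mg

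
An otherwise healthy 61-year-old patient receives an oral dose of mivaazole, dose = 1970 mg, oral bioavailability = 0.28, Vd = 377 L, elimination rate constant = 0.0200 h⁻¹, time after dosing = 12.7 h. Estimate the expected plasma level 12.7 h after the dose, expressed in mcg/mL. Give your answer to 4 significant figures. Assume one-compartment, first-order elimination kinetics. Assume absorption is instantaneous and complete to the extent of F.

1.135 mcg/mL

Amount reaching circulation = F × Dose = 0.28 × 1970 = 551.6 mg
C₀ = F·Dose / Vd = 551.6 / 377 = 1.463 mg/L
C = C₀ · e^(−k·t) = 1.463 × e^(−0.02000 × 12.7)
  = 1.463 × 0.7757 = 1.135 mg/L
(1.135 mg/L = 1.135 mcg/mL)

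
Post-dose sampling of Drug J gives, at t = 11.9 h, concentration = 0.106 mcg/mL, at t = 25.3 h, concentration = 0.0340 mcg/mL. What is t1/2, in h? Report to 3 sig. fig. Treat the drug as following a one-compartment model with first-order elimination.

k = ln(C₁/C₂) / (t₂ − t₁) = ln(0.106/0.0340) / (25.3 − 11.9)
  = 1.137 / 13.40 = 0.08485 h⁻¹
t½ = ln2 / k = 0.693147 / 0.08485 = 8.169 h

8.17 h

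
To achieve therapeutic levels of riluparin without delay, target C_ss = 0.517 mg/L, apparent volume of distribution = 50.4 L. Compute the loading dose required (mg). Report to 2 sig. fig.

LD = Css × Vd = 0.517 × 50.4 = 26.06 mg

26 mg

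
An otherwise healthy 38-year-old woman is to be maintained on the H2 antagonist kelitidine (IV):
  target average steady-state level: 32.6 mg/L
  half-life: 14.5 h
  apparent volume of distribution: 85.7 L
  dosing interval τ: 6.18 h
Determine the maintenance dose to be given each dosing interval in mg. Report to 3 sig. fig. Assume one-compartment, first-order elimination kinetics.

k = ln2 / t½ = 0.693147 / 14.5 = 0.04780 h⁻¹
CL = k × Vd = 0.04780 × 85.7 = 4.096 L/h
At steady state, Dose/τ = Css × CL.
Dose = Css × CL × τ = 32.6 × 4.096 × 6.18 = 825.2 mg

825 mg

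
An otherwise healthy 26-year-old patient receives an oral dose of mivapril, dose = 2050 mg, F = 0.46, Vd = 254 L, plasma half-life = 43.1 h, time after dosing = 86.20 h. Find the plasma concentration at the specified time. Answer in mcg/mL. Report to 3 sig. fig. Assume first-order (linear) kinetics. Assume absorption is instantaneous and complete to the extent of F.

0.928 mcg/mL

Amount reaching circulation = F × Dose = 0.46 × 2050 = 943.0 mg
C₀ = F·Dose / Vd = 943.0 / 254 = 3.713 mg/L
k = ln2 / t½ = 0.693147 / 43.1 = 0.01608 h⁻¹
t / t½ = 86.20 / 43.1 = 2 half-lives
C = C₀ × (1/2)^2 = 3.713 × 0.2500 = 0.9283 mg/L
(0.9283 mg/L = 0.9283 mcg/mL)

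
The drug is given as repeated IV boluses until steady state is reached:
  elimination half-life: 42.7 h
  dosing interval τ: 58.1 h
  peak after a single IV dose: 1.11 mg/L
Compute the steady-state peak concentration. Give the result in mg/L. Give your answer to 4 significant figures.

1.818 mg/L

k = ln2 / t½ = 0.693147 / 42.7 = 0.01623 h⁻¹
e^(−kτ) = e^(−0.01623 × 58.1) = 0.3895
Accumulation ratio R = 1 / (1 − e^(−kτ)) = 1 / (1 − 0.3895) = 1.638
Steady-state peak = C₀ × R = 1.11 × 1.638 = 1.818 mg/L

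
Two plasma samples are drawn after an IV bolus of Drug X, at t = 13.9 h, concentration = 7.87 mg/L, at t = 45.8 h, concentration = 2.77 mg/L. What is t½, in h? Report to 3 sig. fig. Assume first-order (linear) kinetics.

21.2 h

k = ln(C₁/C₂) / (t₂ − t₁) = ln(7.87/2.77) / (45.8 − 13.9)
  = 1.044 / 31.90 = 0.03273 h⁻¹
t½ = ln2 / k = 0.693147 / 0.03273 = 21.18 h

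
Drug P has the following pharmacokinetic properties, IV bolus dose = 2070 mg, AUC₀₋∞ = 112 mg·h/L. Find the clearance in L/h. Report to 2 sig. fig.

18 L/h

CL = Dose / AUC = 2070 / 112 = 18.48 L/h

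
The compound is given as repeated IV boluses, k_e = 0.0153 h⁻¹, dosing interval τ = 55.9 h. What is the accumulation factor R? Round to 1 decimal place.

e^(−kτ) = e^(−0.01530 × 55.9) = 0.4252
Accumulation ratio R = 1 / (1 − e^(−kτ)) = 1 / (1 − 0.4252) = 1.740

1.7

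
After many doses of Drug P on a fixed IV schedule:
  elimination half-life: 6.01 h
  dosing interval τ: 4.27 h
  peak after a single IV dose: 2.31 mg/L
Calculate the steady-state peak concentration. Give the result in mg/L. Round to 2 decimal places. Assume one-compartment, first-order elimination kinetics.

k = ln2 / t½ = 0.693147 / 6.01 = 0.1153 h⁻¹
e^(−kτ) = e^(−0.1153 × 4.27) = 0.6112
Accumulation ratio R = 1 / (1 − e^(−kτ)) = 1 / (1 − 0.6112) = 2.572
Steady-state peak = C₀ × R = 2.31 × 2.572 = 5.941 mg/L

5.94 mg/L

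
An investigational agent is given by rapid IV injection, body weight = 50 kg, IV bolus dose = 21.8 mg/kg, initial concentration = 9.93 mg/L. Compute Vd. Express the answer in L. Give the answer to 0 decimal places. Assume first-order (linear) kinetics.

110 L

Dose = 21.8 × 50 = 1090 mg
Vd = Dose / C₀ = 1090 / 9.93 = 109.8 L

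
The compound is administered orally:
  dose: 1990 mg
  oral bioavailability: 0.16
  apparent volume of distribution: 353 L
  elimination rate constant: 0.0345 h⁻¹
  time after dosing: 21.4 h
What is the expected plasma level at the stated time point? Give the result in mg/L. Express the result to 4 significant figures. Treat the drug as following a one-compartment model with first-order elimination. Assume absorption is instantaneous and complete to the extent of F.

Amount reaching circulation = F × Dose = 0.16 × 1990 = 318.4 mg
C₀ = F·Dose / Vd = 318.4 / 353 = 0.9020 mg/L
C = C₀ · e^(−k·t) = 0.9020 × e^(−0.03450 × 21.4)
  = 0.9020 × 0.4779 = 0.4311 mg/L

0.4311 mg/L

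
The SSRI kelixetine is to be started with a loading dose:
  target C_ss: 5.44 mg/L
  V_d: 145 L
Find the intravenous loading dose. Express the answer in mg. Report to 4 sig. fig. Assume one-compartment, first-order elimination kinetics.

788.8 mg

LD = Css × Vd = 5.44 × 145 = 788.8 mg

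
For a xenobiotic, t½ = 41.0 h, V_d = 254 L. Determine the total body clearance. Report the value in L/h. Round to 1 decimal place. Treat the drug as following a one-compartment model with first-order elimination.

4.3 L/h

k = ln2 / t½ = 0.693147 / 41.0 = 0.01691 h⁻¹
CL = k × Vd = 0.01691 × 254 = 4.295 L/h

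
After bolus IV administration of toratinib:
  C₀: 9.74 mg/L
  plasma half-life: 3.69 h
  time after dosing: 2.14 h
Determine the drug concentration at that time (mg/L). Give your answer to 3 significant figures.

6.52 mg/L

k = ln2 / t½ = 0.693147 / 3.69 = 0.1878 h⁻¹
C = C₀ · e^(−k·t) = 9.740 × e^(−0.1878 × 2.14)
  = 9.740 × 0.6691 = 6.517 mg/L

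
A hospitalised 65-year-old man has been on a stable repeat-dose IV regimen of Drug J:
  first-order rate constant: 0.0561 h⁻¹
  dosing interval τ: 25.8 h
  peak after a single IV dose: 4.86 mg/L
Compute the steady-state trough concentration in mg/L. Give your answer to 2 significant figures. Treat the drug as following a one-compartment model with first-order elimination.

e^(−kτ) = e^(−0.05610 × 25.8) = 0.2352
Accumulation ratio R = 1 / (1 − e^(−kτ)) = 1 / (1 − 0.2352) = 1.308
Steady-state trough = C₀ × R × e^(−kτ) = 4.86 × 1.308 × 0.2352 = 1.495 mg/L

1.5 mg/L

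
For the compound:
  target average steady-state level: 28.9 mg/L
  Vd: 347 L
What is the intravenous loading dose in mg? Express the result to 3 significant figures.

10000 mg

LD = Css × Vd = 28.9 × 347 = 10030 mg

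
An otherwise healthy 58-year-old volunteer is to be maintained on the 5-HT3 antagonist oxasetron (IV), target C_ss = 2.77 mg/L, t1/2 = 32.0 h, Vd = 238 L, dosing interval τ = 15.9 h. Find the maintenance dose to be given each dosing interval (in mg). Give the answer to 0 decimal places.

k = ln2 / t½ = 0.693147 / 32.0 = 0.02166 h⁻¹
CL = k × Vd = 0.02166 × 238 = 5.155 L/h
At steady state, Dose/τ = Css × CL.
Dose = Css × CL × τ = 2.77 × 5.155 × 15.9 = 227.0 mg

227 mg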